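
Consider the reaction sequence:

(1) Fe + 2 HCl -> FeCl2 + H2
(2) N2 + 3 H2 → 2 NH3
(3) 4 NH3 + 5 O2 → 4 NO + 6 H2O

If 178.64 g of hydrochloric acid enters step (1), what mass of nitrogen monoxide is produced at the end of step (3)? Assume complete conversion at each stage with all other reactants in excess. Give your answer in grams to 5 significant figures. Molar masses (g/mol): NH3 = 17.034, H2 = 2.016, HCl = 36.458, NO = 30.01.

n(HCl) = 178.64 / 36.458 = 4.89988 mol.
Reaction (1): HCl→H2 ratio 2:1 ⇒ n(H2) = 2.44994 mol.
Reaction (2): H2→NH3 ratio 3:2 ⇒ n(NH3) = 1.63329 mol.
Reaction (3): NH3→NO ratio 4:4 ⇒ n(NO) = 1.63329 mol.
Mass of NO = 1.63329 × 30.01 = 49.0152 g.

49.015 g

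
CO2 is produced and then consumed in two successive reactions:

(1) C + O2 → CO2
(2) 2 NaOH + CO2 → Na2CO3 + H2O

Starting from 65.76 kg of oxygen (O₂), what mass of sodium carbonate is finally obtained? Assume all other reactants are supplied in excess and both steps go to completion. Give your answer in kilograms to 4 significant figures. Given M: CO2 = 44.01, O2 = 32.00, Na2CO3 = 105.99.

65.76 kg = 65760 g.
n(O2) = 65760 / 32.00 = 2055.0 mol.
Step 1 gives a 1:1 ratio of O2 to CO2, so n(CO2) = 2055.0 mol.
In step 2 the CO2:Na2CO3 ratio is 1:1, so n(Na2CO3) = 2055.0 mol.
Mass of Na2CO3 = 2055.0 × 105.99 = 217810 g = 217.8 kg.

217.8 kg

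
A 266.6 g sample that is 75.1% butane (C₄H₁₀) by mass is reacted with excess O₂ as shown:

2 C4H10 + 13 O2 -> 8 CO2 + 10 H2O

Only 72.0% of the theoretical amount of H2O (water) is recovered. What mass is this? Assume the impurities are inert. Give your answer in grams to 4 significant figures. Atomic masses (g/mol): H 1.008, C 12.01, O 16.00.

Pure C4H10 available = 266.6 g × 0.751 = 200.22 g.
M(C4H10) = 4(12.01) + 10(1.008) = 58.12 g/mol.
M(H2O) = 2(1.008) + 16.00 = 18.016 g/mol.
n(C4H10) = 200.22 g / 58.12 g/mol = 3.4449 mol.
From the equation the C4H10:H2O mole ratio is 2:10, so n(H2O) = 3.4449 × 10/2 = 17.224 mol.
Mass of H2O = 17.224 mol × 18.016 g/mol = 310.32 g.
Actual mass collected = 310.32 g × 0.720 = 223.43 g.

223.4 g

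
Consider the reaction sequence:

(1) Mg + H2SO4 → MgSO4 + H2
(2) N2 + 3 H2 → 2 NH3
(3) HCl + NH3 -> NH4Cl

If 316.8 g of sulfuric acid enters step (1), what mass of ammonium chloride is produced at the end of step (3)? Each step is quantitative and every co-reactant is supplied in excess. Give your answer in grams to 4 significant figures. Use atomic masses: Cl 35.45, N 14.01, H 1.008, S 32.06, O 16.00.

M(H2SO4) = 2(1.008) + 32.06 + 4(16.00) = 98.076 g/mol.
M(NH4Cl) = 14.01 + 4(1.008) + 35.45 = 53.492 g/mol.
n(H2SO4) = 316.8 / 98.076 = 3.2301 mol.
Reaction (1): H2SO4→H2 ratio 1:1 ⇒ n(H2) = 3.2301 mol.
Reaction (2): H2→NH3 ratio 3:2 ⇒ n(NH3) = 2.1534 mol.
Reaction (3): NH3→NH4Cl ratio 1:1 ⇒ n(NH4Cl) = 2.1534 mol.
Mass of NH4Cl = 2.1534 × 53.492 = 115.19 g.

115.2 g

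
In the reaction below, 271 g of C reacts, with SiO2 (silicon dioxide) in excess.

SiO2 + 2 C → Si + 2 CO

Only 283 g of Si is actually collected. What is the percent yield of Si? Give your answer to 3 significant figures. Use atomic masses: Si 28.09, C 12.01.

M(C) = 12.01 g/mol.
M(Si) = 28.09 g/mol.
n(C) = 271.0 g / 12.01 g/mol = 22.56 mol.
From the equation the C:Si mole ratio is 2:1, so n(Si) = 22.56 × 1/2 = 11.28 mol.
Mass of Si = 11.28 mol × 28.09 g/mol = 316.9 g.
This is the theoretical yield. Percent yield = 283 g / 316.9 g × 100% = 89.30%.

89.3 %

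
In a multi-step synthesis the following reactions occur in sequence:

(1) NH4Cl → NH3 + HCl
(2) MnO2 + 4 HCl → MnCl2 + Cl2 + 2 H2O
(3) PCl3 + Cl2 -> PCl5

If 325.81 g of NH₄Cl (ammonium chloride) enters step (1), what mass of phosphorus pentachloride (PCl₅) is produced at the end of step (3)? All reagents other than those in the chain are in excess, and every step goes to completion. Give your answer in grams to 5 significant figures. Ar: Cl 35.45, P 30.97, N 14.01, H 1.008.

M(NH4Cl) = 14.01 + 4(1.008) + 35.45 = 53.492 g/mol.
M(PCl5) = 30.97 + 5(35.45) = 208.22 g/mol.
n(NH4Cl) = 325.81 / 53.492 = 6.09082 mol.
Reaction (1): NH4Cl→HCl ratio 1:1 ⇒ n(HCl) = 6.09082 mol.
Reaction (2): HCl→Cl2 ratio 4:1 ⇒ n(Cl2) = 1.52270 mol.
Reaction (3): Cl2→PCl5 ratio 1:1 ⇒ n(PCl5) = 1.52270 mol.
Mass of PCl5 = 1.52270 × 208.22 = 317.057 g.

317.06 g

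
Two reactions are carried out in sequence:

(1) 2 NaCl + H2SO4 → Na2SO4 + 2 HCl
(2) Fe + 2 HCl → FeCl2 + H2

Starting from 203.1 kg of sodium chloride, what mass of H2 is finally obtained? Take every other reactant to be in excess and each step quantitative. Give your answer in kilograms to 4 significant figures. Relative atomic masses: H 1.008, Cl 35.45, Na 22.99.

M(NaCl) = 22.99 + 35.45 = 58.44 g/mol.
M(H2) = 2(1.008) = 2.016 g/mol.
203.1 kg = 203100 g.
n(NaCl) = 203100 / 58.44 = 3475.4 mol.
Step 1 gives a 2:2 ratio of NaCl to HCl, so n(HCl) = 3475.4 mol.
In step 2 the HCl:H2 ratio is 2:1, so n(H2) = 1737.7 mol.
Mass of H2 = 1737.7 × 2.016 = 3503.2 g = 3.503 kg.

3.503 kg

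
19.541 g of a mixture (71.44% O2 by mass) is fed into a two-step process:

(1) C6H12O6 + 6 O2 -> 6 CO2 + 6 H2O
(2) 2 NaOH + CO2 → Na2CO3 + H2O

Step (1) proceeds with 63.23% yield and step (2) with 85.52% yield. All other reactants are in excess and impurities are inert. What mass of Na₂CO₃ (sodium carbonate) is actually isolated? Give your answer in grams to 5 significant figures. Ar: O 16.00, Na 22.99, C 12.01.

25.003 g

Pure O2 = 19.541 × 0.7144 = 13.9601 g.
M(O2) = 2(16.00) = 32.00 g/mol.
M(Na2CO3) = 2(22.99) + 12.01 + 3(16.00) = 105.99 g/mol.
n(O2) = 13.9601 / 32.00 = 0.436253 mol.
Step 1 (O2:CO2 = 6:6): theoretical n(CO2) = 0.436253 mol; at 63.23% yield, n(CO2) = 0.275843 mol.
Step 2 (CO2:Na2CO3 = 1:1): theoretical n(Na2CO3) = 0.275843 mol, so theoretical mass = 0.275843 × 105.99 = 29.2366 g.
At 85.52% yield, actual mass of Na2CO3 = 29.2366 × 0.8552 = 25.0031 g.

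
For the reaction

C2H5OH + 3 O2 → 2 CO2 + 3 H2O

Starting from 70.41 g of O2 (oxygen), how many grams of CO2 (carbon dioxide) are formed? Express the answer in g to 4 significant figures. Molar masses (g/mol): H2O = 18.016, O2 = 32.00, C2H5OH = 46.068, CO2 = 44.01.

64.56 g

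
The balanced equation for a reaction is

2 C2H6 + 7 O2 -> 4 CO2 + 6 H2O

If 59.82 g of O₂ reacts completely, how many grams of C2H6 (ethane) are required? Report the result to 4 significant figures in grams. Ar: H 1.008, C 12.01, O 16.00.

16.06 g

M(O2) = 2(16.00) = 32.00 g/mol.
M(C2H6) = 2(12.01) + 6(1.008) = 30.068 g/mol.
n(O2) = 59.820 g / 32.00 g/mol = 1.8694 mol.
From the equation the O2:C2H6 mole ratio is 7:2, so n(C2H6) = 1.8694 × 2/7 = 0.53411 mol.
Mass of C2H6 = 0.53411 mol × 30.068 g/mol = 16.060 g.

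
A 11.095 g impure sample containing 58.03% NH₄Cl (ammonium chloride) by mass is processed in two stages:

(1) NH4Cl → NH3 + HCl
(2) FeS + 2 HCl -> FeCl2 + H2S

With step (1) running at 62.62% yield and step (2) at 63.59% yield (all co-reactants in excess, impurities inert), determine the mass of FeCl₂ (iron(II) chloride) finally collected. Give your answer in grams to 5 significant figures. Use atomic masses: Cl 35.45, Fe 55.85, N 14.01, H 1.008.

3.0375 g

Pure NH4Cl = 11.095 × 0.5803 = 6.43843 g.
M(NH4Cl) = 14.01 + 4(1.008) + 35.45 = 53.492 g/mol.
M(FeCl2) = 55.85 + 2(35.45) = 126.75 g/mol.
n(NH4Cl) = 6.43843 / 53.492 = 0.120362 mol.
Step 1 (NH4Cl:HCl = 1:1): theoretical n(HCl) = 0.120362 mol; at 62.62% yield, n(HCl) = 0.0753710 mol.
Step 2 (HCl:FeCl2 = 2:1): theoretical n(FeCl2) = 0.0376855 mol, so theoretical mass = 0.0376855 × 126.75 = 4.77664 g.
At 63.59% yield, actual mass of FeCl2 = 4.77664 × 0.6359 = 3.03746 g.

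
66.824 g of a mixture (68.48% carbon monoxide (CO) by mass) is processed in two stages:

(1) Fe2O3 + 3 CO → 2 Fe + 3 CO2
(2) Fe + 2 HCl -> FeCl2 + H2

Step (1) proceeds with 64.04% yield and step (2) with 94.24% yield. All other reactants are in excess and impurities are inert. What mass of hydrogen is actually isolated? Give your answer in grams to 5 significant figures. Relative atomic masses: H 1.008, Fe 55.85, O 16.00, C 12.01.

Pure CO = 66.824 × 0.6848 = 45.7611 g.
M(CO) = 12.01 + 16.00 = 28.01 g/mol.
M(H2) = 2(1.008) = 2.016 g/mol.
n(CO) = 45.7611 / 28.01 = 1.63374 mol.
Step 1 (CO:Fe = 3:2): theoretical n(Fe) = 1.08916 mol; at 64.04% yield, n(Fe) = 0.697498 mol.
Step 2 (Fe:H2 = 1:1): theoretical n(H2) = 0.697498 mol, so theoretical mass = 0.697498 × 2.016 = 1.40616 g.
At 94.24% yield, actual mass of H2 = 1.40616 × 0.9424 = 1.32516 g.

1.3252 g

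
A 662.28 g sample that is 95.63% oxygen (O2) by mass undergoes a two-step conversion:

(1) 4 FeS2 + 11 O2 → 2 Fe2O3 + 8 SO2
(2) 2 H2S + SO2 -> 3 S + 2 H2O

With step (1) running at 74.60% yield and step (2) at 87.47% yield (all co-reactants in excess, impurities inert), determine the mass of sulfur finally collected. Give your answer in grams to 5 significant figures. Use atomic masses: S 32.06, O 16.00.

903.37 g

Pure O2 = 662.28 × 0.9563 = 633.338 g.
M(O2) = 2(16.00) = 32.00 g/mol.
M(S) = 32.06 g/mol.
n(O2) = 633.338 / 32.00 = 19.7918 mol.
Step 1 (O2:SO2 = 11:8): theoretical n(SO2) = 14.3941 mol; at 74.60% yield, n(SO2) = 10.7380 mol.
Step 2 (SO2:S = 1:3): theoretical n(S) = 32.2139 mol, so theoretical mass = 32.2139 × 32.06 = 1032.78 g.
At 87.47% yield, actual mass of S = 1032.78 × 0.8747 = 903.370 g.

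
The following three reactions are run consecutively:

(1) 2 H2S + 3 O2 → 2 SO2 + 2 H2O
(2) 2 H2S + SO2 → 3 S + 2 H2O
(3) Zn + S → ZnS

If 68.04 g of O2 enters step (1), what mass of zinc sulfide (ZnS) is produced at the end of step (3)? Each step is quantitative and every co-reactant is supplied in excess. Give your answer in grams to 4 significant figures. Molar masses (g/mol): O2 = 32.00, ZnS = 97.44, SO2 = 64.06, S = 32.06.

414.4 g

n(O2) = 68.04 / 32.00 = 2.1263 mol.
Reaction (1): O2→SO2 ratio 3:2 ⇒ n(SO2) = 1.4175 mol.
Reaction (2): SO2→S ratio 1:3 ⇒ n(S) = 4.2525 mol.
Reaction (3): S→ZnS ratio 1:1 ⇒ n(ZnS) = 4.2525 mol.
Mass of ZnS = 4.2525 × 97.44 = 414.36 g.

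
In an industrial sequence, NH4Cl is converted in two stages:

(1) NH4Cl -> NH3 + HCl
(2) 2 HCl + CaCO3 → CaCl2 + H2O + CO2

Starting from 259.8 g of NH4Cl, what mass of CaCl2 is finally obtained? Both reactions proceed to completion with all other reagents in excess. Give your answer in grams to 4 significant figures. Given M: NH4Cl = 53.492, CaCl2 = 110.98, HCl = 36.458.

n(NH4Cl) = 259.80 / 53.492 = 4.8568 mol.
Step 1 gives a 1:1 ratio of NH4Cl to HCl, so n(HCl) = 4.8568 mol.
In step 2 the HCl:CaCl2 ratio is 2:1, so n(CaCl2) = 2.4284 mol.
Mass of CaCl2 = 2.4284 × 110.98 = 269.50 g.

269.5 g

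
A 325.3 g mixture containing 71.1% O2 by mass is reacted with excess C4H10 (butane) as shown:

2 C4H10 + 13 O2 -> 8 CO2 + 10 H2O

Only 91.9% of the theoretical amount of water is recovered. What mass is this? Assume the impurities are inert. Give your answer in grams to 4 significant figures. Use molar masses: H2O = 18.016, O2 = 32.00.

Pure O2 available = 325.3 g × 0.711 = 231.29 g.
n(O2) = 231.29 g / 32.00 g/mol = 7.2278 mol.
From the equation the O2:H2O mole ratio is 13:10, so n(H2O) = 7.2278 × 10/13 = 5.5598 mol.
Mass of H2O = 5.5598 mol × 18.016 g/mol = 100.17 g.
Actual mass collected = 100.17 g × 0.919 = 92.052 g.

92.05 g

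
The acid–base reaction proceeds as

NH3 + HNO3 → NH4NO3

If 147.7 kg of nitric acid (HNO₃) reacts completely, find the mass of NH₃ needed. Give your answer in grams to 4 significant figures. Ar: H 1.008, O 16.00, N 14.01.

M(HNO3) = 1.008 + 14.01 + 3(16.00) = 63.018 g/mol.
M(NH3) = 14.01 + 3(1.008) = 17.034 g/mol.
Convert: 147.7 kg = 147700 g.
n(HNO3) = 147700 g / 63.018 g/mol = 2343.8 mol.
From the equation the HNO3:NH3 mole ratio is 1:1, so n(NH3) = 2343.8 × 1/1 = 2343.8 mol.
Mass of NH3 = 2343.8 mol × 17.034 g/mol = 39924 g.

39920 g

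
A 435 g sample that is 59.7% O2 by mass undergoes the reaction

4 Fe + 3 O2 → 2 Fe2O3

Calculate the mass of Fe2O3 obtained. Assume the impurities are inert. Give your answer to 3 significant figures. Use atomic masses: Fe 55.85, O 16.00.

Mass of pure O2 = 435 g × 0.597 = 259.7 g.
M(O2) = 2(16.00) = 32.00 g/mol.
M(Fe2O3) = 2(55.85) + 3(16.00) = 159.70 g/mol.
n(O2) = 259.7 g / 32.00 g/mol = 8.115 mol.
From the equation the O2:Fe2O3 mole ratio is 3:2, so n(Fe2O3) = 8.115 × 2/3 = 5.410 mol.
Mass of Fe2O3 = 5.410 mol × 159.70 g/mol = 864.0 g.

864 g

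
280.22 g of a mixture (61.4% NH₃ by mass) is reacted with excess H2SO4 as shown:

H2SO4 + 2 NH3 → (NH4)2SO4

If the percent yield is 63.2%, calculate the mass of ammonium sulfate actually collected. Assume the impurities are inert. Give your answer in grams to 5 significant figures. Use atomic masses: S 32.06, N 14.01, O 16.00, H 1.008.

Pure NH3 available = 280.22 g × 0.614 = 172.055 g.
M(NH3) = 14.01 + 3(1.008) = 17.034 g/mol.
M((NH4)2SO4) = 2(14.01) + 8(1.008) + 32.06 + 4(16.00) = 132.144 g/mol.
n(NH3) = 172.055 g / 17.034 g/mol = 10.1007 mol.
From the equation the NH3:(NH4)2SO4 mole ratio is 2:1, so n((NH4)2SO4) = 10.1007 × 1/2 = 5.05034 mol.
Mass of (NH4)2SO4 = 5.05034 mol × 132.144 g/mol = 667.373 g.
Actual mass collected = 667.373 g × 0.632 = 421.779 g.

421.78 g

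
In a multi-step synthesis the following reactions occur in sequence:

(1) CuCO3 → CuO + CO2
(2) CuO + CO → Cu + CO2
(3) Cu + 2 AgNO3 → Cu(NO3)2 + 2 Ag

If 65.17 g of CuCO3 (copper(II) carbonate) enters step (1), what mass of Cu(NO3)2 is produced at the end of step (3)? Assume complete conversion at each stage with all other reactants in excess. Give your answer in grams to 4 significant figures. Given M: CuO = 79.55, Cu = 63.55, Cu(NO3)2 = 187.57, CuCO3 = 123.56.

98.93 g

n(CuCO3) = 65.17 / 123.56 = 0.52744 mol.
Reaction (1): CuCO3→CuO ratio 1:1 ⇒ n(CuO) = 0.52744 mol.
Reaction (2): CuO→Cu ratio 1:1 ⇒ n(Cu) = 0.52744 mol.
Reaction (3): Cu→Cu(NO3)2 ratio 1:1 ⇒ n(Cu(NO3)2) = 0.52744 mol.
Mass of Cu(NO3)2 = 0.52744 × 187.57 = 98.931 g.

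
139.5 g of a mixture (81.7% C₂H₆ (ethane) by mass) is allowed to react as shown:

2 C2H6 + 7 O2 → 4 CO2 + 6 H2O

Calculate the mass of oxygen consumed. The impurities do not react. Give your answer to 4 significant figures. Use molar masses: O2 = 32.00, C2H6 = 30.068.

424.5 g

Mass of pure C2H6 = 139.5 g × 0.817 = 113.97 g.
n(C2H6) = 113.97 g / 30.068 g/mol = 3.7905 mol.
From the equation the C2H6:O2 mole ratio is 2:7, so n(O2) = 3.7905 × 7/2 = 13.267 mol.
Mass of O2 = 13.267 mol × 32.00 g/mol = 424.53 g.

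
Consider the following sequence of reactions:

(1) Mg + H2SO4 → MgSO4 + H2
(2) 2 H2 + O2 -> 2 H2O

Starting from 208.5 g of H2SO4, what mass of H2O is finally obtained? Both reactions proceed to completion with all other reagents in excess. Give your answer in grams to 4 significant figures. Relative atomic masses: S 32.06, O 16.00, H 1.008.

38.30 g

M(H2SO4) = 2(1.008) + 32.06 + 4(16.00) = 98.076 g/mol.
M(H2O) = 2(1.008) + 16.00 = 18.016 g/mol.
n(H2SO4) = 208.50 / 98.076 = 2.1259 mol.
Step 1 gives a 1:1 ratio of H2SO4 to H2, so n(H2) = 2.1259 mol.
In step 2 the H2:H2O ratio is 2:2, so n(H2O) = 2.1259 mol.
Mass of H2O = 2.1259 × 18.016 = 38.300 g.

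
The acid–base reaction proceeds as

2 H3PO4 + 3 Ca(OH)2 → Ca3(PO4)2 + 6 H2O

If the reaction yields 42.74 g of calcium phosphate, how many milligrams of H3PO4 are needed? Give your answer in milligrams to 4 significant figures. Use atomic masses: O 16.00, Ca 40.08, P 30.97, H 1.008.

27010 mg

M(Ca3(PO4)2) = 3(40.08) + 2(30.97) + 8(16.00) = 310.18 g/mol.
M(H3PO4) = 3(1.008) + 30.97 + 4(16.00) = 97.994 g/mol.
n(Ca3(PO4)2) = 42.740 g / 310.18 g/mol = 0.13779 mol.
From the equation the Ca3(PO4)2:H3PO4 mole ratio is 1:2, so n(H3PO4) = 0.13779 × 2/1 = 0.27558 mol.
Mass of H3PO4 = 0.27558 mol × 97.994 g/mol = 27.005 g.
Converting to mg: 27.005 g = 27010 mg.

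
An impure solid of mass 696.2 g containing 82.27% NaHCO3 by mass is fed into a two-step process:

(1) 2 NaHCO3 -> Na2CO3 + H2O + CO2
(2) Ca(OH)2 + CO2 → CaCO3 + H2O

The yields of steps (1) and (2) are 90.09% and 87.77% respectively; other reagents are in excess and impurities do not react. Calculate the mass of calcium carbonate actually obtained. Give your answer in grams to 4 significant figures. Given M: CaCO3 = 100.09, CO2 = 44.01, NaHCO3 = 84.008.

269.8 g

Pure NaHCO3 = 696.2 × 0.8227 = 572.76 g.
n(NaHCO3) = 572.76 / 84.008 = 6.8180 mol.
Step 1 (NaHCO3:CO2 = 2:1): theoretical n(CO2) = 3.4090 mol; at 90.09% yield, n(CO2) = 3.0712 mol.
Step 2 (CO2:CaCO3 = 1:1): theoretical n(CaCO3) = 3.0712 mol, so theoretical mass = 3.0712 × 100.09 = 307.39 g.
At 87.77% yield, actual mass of CaCO3 = 307.39 × 0.8777 = 269.80 g.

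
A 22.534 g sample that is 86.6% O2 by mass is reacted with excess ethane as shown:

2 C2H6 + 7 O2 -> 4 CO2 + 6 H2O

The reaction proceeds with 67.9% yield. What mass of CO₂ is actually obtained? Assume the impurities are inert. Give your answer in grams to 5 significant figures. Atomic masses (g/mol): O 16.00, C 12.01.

10.413 g

Pure O2 available = 22.534 g × 0.866 = 19.5144 g.
M(O2) = 2(16.00) = 32.00 g/mol.
M(CO2) = 12.01 + 2(16.00) = 44.01 g/mol.
n(O2) = 19.5144 g / 32.00 g/mol = 0.609826 mol.
From the equation the O2:CO2 mole ratio is 7:4, so n(CO2) = 0.609826 × 4/7 = 0.348472 mol.
Mass of CO2 = 0.348472 mol × 44.01 g/mol = 15.3363 g.
Actual mass collected = 15.3363 g × 0.679 = 10.4133 g.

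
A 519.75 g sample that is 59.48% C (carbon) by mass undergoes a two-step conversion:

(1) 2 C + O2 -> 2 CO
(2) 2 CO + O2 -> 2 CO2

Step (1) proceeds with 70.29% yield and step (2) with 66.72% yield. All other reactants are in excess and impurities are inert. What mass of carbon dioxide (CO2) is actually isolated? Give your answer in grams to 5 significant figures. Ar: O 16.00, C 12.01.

Pure C = 519.75 × 0.5948 = 309.147 g.
M(C) = 12.01 g/mol.
M(CO2) = 12.01 + 2(16.00) = 44.01 g/mol.
n(C) = 309.147 / 12.01 = 25.7408 mol.
Step 1 (C:CO = 2:2): theoretical n(CO) = 25.7408 mol; at 70.29% yield, n(CO) = 18.0932 mol.
Step 2 (CO:CO2 = 2:2): theoretical n(CO2) = 18.0932 mol, so theoretical mass = 18.0932 × 44.01 = 796.283 g.
At 66.72% yield, actual mass of CO2 = 796.283 × 0.6672 = 531.280 g.

531.28 g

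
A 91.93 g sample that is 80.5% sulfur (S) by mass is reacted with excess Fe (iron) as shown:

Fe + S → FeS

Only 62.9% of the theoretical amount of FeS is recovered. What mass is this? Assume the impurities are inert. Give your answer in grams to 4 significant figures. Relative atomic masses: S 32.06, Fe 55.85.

Pure S available = 91.93 g × 0.805 = 74.004 g.
M(S) = 32.06 g/mol.
M(FeS) = 55.85 + 32.06 = 87.91 g/mol.
n(S) = 74.004 g / 32.06 g/mol = 2.3083 mol.
From the equation the S:FeS mole ratio is 1:1, so n(FeS) = 2.3083 × 1/1 = 2.3083 mol.
Mass of FeS = 2.3083 mol × 87.91 g/mol = 202.92 g.
Actual mass collected = 202.92 g × 0.629 = 127.64 g.

127.6 g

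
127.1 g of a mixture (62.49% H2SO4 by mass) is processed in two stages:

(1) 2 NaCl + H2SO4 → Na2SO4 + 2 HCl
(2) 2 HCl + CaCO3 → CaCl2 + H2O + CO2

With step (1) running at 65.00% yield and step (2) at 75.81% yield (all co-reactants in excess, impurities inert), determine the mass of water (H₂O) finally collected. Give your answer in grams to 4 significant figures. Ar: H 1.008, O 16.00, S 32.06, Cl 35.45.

7.189 g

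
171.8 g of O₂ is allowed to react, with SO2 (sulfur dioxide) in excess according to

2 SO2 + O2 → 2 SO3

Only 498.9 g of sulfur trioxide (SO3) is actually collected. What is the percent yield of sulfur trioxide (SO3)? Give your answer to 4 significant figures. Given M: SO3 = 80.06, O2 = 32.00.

n(O2) = 171.80 g / 32.00 g/mol = 5.3688 mol.
From the equation the O2:SO3 mole ratio is 1:2, so n(SO3) = 5.3688 × 2/1 = 10.738 mol.
Mass of SO3 = 10.738 mol × 80.06 g/mol = 859.64 g.
This is the theoretical yield. Percent yield = 498.9 g / 859.64 g × 100% = 58.036%.

58.04 %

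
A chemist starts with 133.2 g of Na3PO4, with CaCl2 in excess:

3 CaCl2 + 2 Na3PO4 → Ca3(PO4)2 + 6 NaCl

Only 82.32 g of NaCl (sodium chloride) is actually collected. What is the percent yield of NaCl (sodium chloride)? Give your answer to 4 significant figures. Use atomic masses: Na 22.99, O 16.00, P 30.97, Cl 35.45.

M(Na3PO4) = 3(22.99) + 30.97 + 4(16.00) = 163.94 g/mol.
M(NaCl) = 22.99 + 35.45 = 58.44 g/mol.
n(Na3PO4) = 133.20 g / 163.94 g/mol = 0.81249 mol.
From the equation the Na3PO4:NaCl mole ratio is 2:6, so n(NaCl) = 0.81249 × 6/2 = 2.4375 mol.
Mass of NaCl = 2.4375 mol × 58.44 g/mol = 142.45 g.
This is the theoretical yield. Percent yield = 82.32 g / 142.45 g × 100% = 57.790%.

57.79 %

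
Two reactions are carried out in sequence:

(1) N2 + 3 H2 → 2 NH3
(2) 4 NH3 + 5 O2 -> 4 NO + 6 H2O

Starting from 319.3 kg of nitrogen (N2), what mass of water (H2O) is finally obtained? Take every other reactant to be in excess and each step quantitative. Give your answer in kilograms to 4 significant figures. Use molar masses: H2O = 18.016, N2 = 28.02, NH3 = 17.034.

615.9 kg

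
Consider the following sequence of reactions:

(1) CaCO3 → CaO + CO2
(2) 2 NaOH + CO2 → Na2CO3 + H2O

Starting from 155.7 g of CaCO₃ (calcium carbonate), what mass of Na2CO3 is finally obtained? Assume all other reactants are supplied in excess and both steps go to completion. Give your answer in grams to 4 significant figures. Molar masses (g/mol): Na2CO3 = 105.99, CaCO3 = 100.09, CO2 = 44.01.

n(CaCO3) = 155.70 / 100.09 = 1.5556 mol.
Step 1 gives a 1:1 ratio of CaCO3 to CO2, so n(CO2) = 1.5556 mol.
In step 2 the CO2:Na2CO3 ratio is 1:1, so n(Na2CO3) = 1.5556 mol.
Mass of Na2CO3 = 1.5556 × 105.99 = 164.88 g.

164.9 g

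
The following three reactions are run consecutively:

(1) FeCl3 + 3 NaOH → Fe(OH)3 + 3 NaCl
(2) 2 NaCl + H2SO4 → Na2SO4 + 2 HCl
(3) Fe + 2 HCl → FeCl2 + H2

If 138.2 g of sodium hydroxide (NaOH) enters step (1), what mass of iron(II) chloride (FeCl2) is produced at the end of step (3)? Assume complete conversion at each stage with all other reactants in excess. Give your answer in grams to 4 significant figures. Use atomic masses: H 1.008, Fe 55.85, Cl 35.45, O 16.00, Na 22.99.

M(NaOH) = 22.99 + 16.00 + 1.008 = 39.998 g/mol.
M(FeCl2) = 55.85 + 2(35.45) = 126.75 g/mol.
n(NaOH) = 138.2 / 39.998 = 3.4552 mol.
Reaction (1): NaOH→NaCl ratio 3:3 ⇒ n(NaCl) = 3.4552 mol.
Reaction (2): NaCl→HCl ratio 2:2 ⇒ n(HCl) = 3.4552 mol.
Reaction (3): HCl→FeCl2 ratio 2:1 ⇒ n(FeCl2) = 1.7276 mol.
Mass of FeCl2 = 1.7276 × 126.75 = 218.97 g.

219.0 g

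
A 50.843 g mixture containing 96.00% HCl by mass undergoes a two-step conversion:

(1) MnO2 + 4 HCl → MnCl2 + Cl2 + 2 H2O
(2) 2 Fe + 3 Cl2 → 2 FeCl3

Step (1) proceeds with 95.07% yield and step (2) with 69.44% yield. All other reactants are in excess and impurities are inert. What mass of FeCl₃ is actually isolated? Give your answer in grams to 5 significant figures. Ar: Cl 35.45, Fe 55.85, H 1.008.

Pure HCl = 50.843 × 0.9600 = 48.8093 g.
M(HCl) = 1.008 + 35.45 = 36.458 g/mol.
M(FeCl3) = 55.85 + 3(35.45) = 162.20 g/mol.
n(HCl) = 48.8093 / 36.458 = 1.33878 mol.
Step 1 (HCl:Cl2 = 4:1): theoretical n(Cl2) = 0.334695 mol; at 95.07% yield, n(Cl2) = 0.318195 mol.
Step 2 (Cl2:FeCl3 = 3:2): theoretical n(FeCl3) = 0.212130 mol, so theoretical mass = 0.212130 × 162.20 = 34.4075 g.
At 69.44% yield, actual mass of FeCl3 = 34.4075 × 0.6944 = 23.8925 g.

23.893 g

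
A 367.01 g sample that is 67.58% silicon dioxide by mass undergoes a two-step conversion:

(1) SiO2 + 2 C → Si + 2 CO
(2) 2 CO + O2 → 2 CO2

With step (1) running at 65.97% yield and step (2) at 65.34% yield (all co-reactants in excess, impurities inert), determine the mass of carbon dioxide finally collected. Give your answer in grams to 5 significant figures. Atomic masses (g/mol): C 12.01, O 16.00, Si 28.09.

Pure SiO2 = 367.01 × 0.6758 = 248.025 g.
M(SiO2) = 28.09 + 2(16.00) = 60.09 g/mol.
M(CO2) = 12.01 + 2(16.00) = 44.01 g/mol.
n(SiO2) = 248.025 / 60.09 = 4.12756 mol.
Step 1 (SiO2:CO = 1:2): theoretical n(CO) = 8.25513 mol; at 65.97% yield, n(CO) = 5.44591 mol.
Step 2 (CO:CO2 = 2:2): theoretical n(CO2) = 5.44591 mol, so theoretical mass = 5.44591 × 44.01 = 239.674 g.
At 65.34% yield, actual mass of CO2 = 239.674 × 0.6534 = 156.603 g.

156.60 g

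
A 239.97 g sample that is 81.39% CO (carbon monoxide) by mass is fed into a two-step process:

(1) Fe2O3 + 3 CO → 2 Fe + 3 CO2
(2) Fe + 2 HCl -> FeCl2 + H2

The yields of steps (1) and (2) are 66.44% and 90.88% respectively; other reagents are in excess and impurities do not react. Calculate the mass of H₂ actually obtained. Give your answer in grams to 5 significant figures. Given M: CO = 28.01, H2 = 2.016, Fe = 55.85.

5.6586 g

Pure CO = 239.97 × 0.8139 = 195.312 g.
n(CO) = 195.312 / 28.01 = 6.97292 mol.
Step 1 (CO:Fe = 3:2): theoretical n(Fe) = 4.64862 mol; at 66.44% yield, n(Fe) = 3.08854 mol.
Step 2 (Fe:H2 = 1:1): theoretical n(H2) = 3.08854 mol, so theoretical mass = 3.08854 × 2.016 = 6.22650 g.
At 90.88% yield, actual mass of H2 = 6.22650 × 0.9088 = 5.65864 g.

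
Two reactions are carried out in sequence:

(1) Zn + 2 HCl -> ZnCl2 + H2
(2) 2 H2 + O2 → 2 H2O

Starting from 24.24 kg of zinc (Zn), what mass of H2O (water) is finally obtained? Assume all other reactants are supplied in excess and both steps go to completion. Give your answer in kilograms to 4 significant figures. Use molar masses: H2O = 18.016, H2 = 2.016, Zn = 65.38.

24.24 kg = 24240 g.
n(Zn) = 24240 / 65.38 = 370.76 mol.
Step 1 gives a 1:1 ratio of Zn to H2, so n(H2) = 370.76 mol.
In step 2 the H2:H2O ratio is 2:2, so n(H2O) = 370.76 mol.
Mass of H2O = 370.76 × 18.016 = 6679.5 g = 6.680 kg.

6.680 kg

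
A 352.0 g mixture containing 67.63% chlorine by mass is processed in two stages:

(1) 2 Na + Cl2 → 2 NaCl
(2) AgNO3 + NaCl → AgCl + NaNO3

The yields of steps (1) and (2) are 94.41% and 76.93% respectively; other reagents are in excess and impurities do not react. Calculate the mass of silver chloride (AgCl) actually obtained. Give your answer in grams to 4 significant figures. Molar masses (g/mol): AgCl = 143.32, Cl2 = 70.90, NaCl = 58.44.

Pure Cl2 = 352.0 × 0.6763 = 238.06 g.
n(Cl2) = 238.06 / 70.90 = 3.3577 mol.
Step 1 (Cl2:NaCl = 1:2): theoretical n(NaCl) = 6.7153 mol; at 94.41% yield, n(NaCl) = 6.3399 mol.
Step 2 (NaCl:AgCl = 1:1): theoretical n(AgCl) = 6.3399 mol, so theoretical mass = 6.3399 × 143.32 = 908.64 g.
At 76.93% yield, actual mass of AgCl = 908.64 × 0.7693 = 699.01 g.

699.0 g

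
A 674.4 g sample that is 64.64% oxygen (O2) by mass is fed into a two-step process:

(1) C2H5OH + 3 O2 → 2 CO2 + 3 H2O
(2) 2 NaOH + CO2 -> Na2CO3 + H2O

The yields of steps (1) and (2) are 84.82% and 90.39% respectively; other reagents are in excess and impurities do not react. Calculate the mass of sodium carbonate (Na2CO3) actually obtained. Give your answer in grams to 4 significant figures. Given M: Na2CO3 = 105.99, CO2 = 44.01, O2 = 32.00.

738.0 g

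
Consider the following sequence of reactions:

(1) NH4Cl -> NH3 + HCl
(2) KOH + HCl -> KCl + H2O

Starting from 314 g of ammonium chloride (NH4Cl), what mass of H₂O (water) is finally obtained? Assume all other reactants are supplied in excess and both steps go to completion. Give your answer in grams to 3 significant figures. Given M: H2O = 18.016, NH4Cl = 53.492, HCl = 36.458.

106 g

n(NH4Cl) = 314.0 / 53.492 = 5.870 mol.
Step 1 gives a 1:1 ratio of NH4Cl to HCl, so n(HCl) = 5.870 mol.
In step 2 the HCl:H2O ratio is 1:1, so n(H2O) = 5.870 mol.
Mass of H2O = 5.870 × 18.016 = 105.8 g.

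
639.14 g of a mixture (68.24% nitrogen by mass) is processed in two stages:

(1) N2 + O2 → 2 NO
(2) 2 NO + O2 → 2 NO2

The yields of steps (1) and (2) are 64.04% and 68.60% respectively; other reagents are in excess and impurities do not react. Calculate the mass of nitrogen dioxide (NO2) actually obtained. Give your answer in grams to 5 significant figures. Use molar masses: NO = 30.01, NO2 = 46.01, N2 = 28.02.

629.25 g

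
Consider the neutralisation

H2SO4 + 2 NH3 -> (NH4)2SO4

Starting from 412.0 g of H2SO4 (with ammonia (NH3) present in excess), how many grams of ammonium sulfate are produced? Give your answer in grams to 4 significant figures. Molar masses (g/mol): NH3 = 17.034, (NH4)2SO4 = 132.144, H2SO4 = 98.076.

555.1 g

n(H2SO4) = 412.00 g / 98.076 g/mol = 4.2008 mol.
From the equation the H2SO4:(NH4)2SO4 mole ratio is 1:1, so n((NH4)2SO4) = 4.2008 × 1/1 = 4.2008 mol.
Mass of (NH4)2SO4 = 4.2008 mol × 132.144 g/mol = 555.11 g.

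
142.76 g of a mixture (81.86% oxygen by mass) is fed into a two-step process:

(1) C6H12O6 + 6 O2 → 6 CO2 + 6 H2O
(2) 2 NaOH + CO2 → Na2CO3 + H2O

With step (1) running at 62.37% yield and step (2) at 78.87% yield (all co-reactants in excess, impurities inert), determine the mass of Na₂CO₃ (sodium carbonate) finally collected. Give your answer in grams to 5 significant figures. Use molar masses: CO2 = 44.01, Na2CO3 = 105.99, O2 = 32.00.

Pure O2 = 142.76 × 0.8186 = 116.863 g.
n(O2) = 116.863 / 32.00 = 3.65198 mol.
Step 1 (O2:CO2 = 6:6): theoretical n(CO2) = 3.65198 mol; at 62.37% yield, n(CO2) = 2.27774 mol.
Step 2 (CO2:Na2CO3 = 1:1): theoretical n(Na2CO3) = 2.27774 mol, so theoretical mass = 2.27774 × 105.99 = 241.418 g.
At 78.87% yield, actual mass of Na2CO3 = 241.418 × 0.7887 = 190.406 g.

190.41 g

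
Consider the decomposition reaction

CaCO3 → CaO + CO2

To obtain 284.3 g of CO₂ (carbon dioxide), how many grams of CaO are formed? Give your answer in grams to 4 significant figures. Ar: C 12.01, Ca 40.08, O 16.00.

M(CO2) = 12.01 + 2(16.00) = 44.01 g/mol.
M(CaO) = 40.08 + 16.00 = 56.08 g/mol.
n(CO2) = 284.30 g / 44.01 g/mol = 6.4599 mol.
From the equation the CO2:CaO mole ratio is 1:1, so n(CaO) = 6.4599 × 1/1 = 6.4599 mol.
Mass of CaO = 6.4599 mol × 56.08 g/mol = 362.27 g.

362.3 g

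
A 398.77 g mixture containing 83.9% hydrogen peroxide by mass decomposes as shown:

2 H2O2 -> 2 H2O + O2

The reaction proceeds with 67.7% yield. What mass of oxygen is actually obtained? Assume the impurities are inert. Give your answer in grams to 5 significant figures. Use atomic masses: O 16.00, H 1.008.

106.54 g

Pure H2O2 available = 398.77 g × 0.839 = 334.568 g.
M(H2O2) = 2(1.008) + 2(16.00) = 34.016 g/mol.
M(O2) = 2(16.00) = 32.00 g/mol.
n(H2O2) = 334.568 g / 34.016 g/mol = 9.83561 mol.
From the equation the H2O2:O2 mole ratio is 2:1, so n(O2) = 9.83561 × 1/2 = 4.91780 mol.
Mass of O2 = 4.91780 mol × 32.00 g/mol = 157.370 g.
Actual mass collected = 157.370 g × 0.677 = 106.539 g.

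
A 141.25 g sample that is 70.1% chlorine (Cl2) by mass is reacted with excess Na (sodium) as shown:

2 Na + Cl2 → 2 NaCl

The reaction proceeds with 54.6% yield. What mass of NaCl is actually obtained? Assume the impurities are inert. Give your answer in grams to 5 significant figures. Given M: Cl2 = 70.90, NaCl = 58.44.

Pure Cl2 available = 141.25 g × 0.701 = 99.0162 g.
n(Cl2) = 99.0162 g / 70.90 g/mol = 1.39656 mol.
From the equation the Cl2:NaCl mole ratio is 1:2, so n(NaCl) = 1.39656 × 2/1 = 2.79312 mol.
Mass of NaCl = 2.79312 mol × 58.44 g/mol = 163.230 g.
Actual mass collected = 163.230 g × 0.546 = 89.1237 g.

89.124 g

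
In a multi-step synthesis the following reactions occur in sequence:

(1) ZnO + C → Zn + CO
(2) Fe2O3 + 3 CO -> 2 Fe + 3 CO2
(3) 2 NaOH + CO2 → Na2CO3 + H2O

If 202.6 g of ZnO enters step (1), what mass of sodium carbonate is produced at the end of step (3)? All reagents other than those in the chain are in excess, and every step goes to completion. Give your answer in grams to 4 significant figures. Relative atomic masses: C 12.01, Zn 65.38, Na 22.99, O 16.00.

M(ZnO) = 65.38 + 16.00 = 81.38 g/mol.
M(Na2CO3) = 2(22.99) + 12.01 + 3(16.00) = 105.99 g/mol.
n(ZnO) = 202.6 / 81.38 = 2.4896 mol.
Reaction (1): ZnO→CO ratio 1:1 ⇒ n(CO) = 2.4896 mol.
Reaction (2): CO→CO2 ratio 3:3 ⇒ n(CO2) = 2.4896 mol.
Reaction (3): CO2→Na2CO3 ratio 1:1 ⇒ n(Na2CO3) = 2.4896 mol.
Mass of Na2CO3 = 2.4896 × 105.99 = 263.87 g.

263.9 g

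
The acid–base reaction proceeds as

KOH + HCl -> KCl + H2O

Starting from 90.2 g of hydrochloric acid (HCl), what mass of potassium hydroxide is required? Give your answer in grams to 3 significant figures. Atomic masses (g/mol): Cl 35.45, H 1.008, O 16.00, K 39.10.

139 g

M(HCl) = 1.008 + 35.45 = 36.458 g/mol.
M(KOH) = 39.10 + 16.00 + 1.008 = 56.108 g/mol.
n(HCl) = 90.20 g / 36.458 g/mol = 2.474 mol.
From the equation the HCl:KOH mole ratio is 1:1, so n(KOH) = 2.474 × 1/1 = 2.474 mol.
Mass of KOH = 2.474 mol × 56.108 g/mol = 138.8 g.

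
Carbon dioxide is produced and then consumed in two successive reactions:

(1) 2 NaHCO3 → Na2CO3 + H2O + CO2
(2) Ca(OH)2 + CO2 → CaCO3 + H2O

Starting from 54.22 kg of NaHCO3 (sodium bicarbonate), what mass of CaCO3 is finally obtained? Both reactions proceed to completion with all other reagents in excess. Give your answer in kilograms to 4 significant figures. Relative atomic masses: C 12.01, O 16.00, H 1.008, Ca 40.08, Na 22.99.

32.30 kg

M(NaHCO3) = 22.99 + 1.008 + 12.01 + 3(16.00) = 84.008 g/mol.
M(CaCO3) = 40.08 + 12.01 + 3(16.00) = 100.09 g/mol.
54.22 kg = 54220 g.
n(NaHCO3) = 54220 / 84.008 = 645.41 mol.
Step 1 gives a 2:1 ratio of NaHCO3 to CO2, so n(CO2) = 322.71 mol.
In step 2 the CO2:CaCO3 ratio is 1:1, so n(CaCO3) = 322.71 mol.
Mass of CaCO3 = 322.71 × 100.09 = 32300 g = 32.30 kg.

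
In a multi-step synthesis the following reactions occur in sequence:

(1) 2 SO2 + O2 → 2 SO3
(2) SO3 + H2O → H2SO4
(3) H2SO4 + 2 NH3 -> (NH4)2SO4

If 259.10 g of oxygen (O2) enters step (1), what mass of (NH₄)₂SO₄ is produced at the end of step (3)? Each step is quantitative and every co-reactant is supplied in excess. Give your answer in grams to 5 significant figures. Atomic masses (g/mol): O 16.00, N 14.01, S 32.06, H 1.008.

2139.9 g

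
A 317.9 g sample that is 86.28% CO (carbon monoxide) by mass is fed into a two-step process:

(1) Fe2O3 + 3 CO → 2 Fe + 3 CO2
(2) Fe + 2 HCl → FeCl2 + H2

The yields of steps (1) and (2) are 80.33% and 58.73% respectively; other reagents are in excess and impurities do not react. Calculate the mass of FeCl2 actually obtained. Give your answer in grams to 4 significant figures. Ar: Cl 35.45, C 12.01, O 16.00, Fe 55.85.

390.4 g

Pure CO = 317.9 × 0.8628 = 274.28 g.
M(CO) = 12.01 + 16.00 = 28.01 g/mol.
M(FeCl2) = 55.85 + 2(35.45) = 126.75 g/mol.
n(CO) = 274.28 / 28.01 = 9.7924 mol.
Step 1 (CO:Fe = 3:2): theoretical n(Fe) = 6.5282 mol; at 80.33% yield, n(Fe) = 5.2441 mol.
Step 2 (Fe:FeCl2 = 1:1): theoretical n(FeCl2) = 5.2441 mol, so theoretical mass = 5.2441 × 126.75 = 664.69 g.
At 58.73% yield, actual mass of FeCl2 = 664.69 × 0.5873 = 390.38 g.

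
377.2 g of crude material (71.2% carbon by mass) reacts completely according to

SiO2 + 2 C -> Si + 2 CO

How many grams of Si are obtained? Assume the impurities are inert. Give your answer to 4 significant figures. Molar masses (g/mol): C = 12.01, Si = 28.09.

314.1 g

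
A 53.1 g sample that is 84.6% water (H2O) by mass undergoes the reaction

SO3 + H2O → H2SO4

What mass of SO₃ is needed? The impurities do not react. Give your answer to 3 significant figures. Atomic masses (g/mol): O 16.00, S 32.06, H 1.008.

200 g

Mass of pure H2O = 53.1 g × 0.846 = 44.92 g.
M(H2O) = 2(1.008) + 16.00 = 18.016 g/mol.
M(SO3) = 32.06 + 3(16.00) = 80.06 g/mol.
n(H2O) = 44.92 g / 18.016 g/mol = 2.493 mol.
From the equation the H2O:SO3 mole ratio is 1:1, so n(SO3) = 2.493 × 1/1 = 2.493 mol.
Mass of SO3 = 2.493 mol × 80.06 g/mol = 199.6 g.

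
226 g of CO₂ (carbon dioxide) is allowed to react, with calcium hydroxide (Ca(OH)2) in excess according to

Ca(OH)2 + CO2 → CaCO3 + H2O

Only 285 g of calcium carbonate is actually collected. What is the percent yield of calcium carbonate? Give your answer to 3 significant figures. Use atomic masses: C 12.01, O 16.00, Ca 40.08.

M(CO2) = 12.01 + 2(16.00) = 44.01 g/mol.
M(CaCO3) = 40.08 + 12.01 + 3(16.00) = 100.09 g/mol.
n(CO2) = 226.0 g / 44.01 g/mol = 5.135 mol.
From the equation the CO2:CaCO3 mole ratio is 1:1, so n(CaCO3) = 5.135 × 1/1 = 5.135 mol.
Mass of CaCO3 = 5.135 mol × 100.09 g/mol = 514.0 g.
This is the theoretical yield. Percent yield = 285 g / 514.0 g × 100% = 55.45%.

55.4 %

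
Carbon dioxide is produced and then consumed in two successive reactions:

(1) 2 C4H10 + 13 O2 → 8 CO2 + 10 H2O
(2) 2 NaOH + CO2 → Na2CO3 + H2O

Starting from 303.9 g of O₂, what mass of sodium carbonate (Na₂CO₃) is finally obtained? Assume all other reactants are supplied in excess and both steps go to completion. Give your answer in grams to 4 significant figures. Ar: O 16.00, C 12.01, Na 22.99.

M(O2) = 2(16.00) = 32.00 g/mol.
M(Na2CO3) = 2(22.99) + 12.01 + 3(16.00) = 105.99 g/mol.
n(O2) = 303.90 / 32.00 = 9.4969 mol.
Step 1 gives a 13:8 ratio of O2 to CO2, so n(CO2) = 5.8442 mol.
In step 2 the CO2:Na2CO3 ratio is 1:1, so n(Na2CO3) = 5.8442 mol.
Mass of Na2CO3 = 5.8442 × 105.99 = 619.43 g.

619.4 g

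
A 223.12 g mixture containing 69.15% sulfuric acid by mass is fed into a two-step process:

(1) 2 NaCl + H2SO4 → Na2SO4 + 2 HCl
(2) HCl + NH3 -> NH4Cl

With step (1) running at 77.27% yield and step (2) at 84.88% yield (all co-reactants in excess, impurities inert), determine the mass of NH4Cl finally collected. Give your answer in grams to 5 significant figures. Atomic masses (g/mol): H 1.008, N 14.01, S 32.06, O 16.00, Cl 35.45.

110.38 g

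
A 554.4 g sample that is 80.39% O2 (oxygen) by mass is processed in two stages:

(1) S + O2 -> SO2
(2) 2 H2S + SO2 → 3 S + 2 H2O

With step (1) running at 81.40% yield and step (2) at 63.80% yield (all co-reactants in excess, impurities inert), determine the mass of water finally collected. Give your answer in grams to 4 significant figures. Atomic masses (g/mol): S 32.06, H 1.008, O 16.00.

Pure O2 = 554.4 × 0.8039 = 445.68 g.
M(O2) = 2(16.00) = 32.00 g/mol.
M(H2O) = 2(1.008) + 16.00 = 18.016 g/mol.
n(O2) = 445.68 / 32.00 = 13.928 mol.
Step 1 (O2:SO2 = 1:1): theoretical n(SO2) = 13.928 mol; at 81.40% yield, n(SO2) = 11.337 mol.
Step 2 (SO2:H2O = 1:2): theoretical n(H2O) = 22.674 mol, so theoretical mass = 22.674 × 18.016 = 408.50 g.
At 63.80% yield, actual mass of H2O = 408.50 × 0.6380 = 260.62 g.

260.6 g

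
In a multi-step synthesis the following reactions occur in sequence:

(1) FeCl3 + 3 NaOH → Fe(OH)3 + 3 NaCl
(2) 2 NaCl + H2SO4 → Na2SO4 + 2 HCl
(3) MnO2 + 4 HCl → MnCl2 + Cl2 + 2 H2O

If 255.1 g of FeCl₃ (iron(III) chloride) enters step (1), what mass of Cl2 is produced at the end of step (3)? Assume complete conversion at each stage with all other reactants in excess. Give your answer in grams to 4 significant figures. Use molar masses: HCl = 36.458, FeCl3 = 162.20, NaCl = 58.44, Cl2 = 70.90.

83.63 g

n(FeCl3) = 255.1 / 162.20 = 1.5727 mol.
Reaction (1): FeCl3→NaCl ratio 1:3 ⇒ n(NaCl) = 4.7182 mol.
Reaction (2): NaCl→HCl ratio 2:2 ⇒ n(HCl) = 4.7182 mol.
Reaction (3): HCl→Cl2 ratio 4:1 ⇒ n(Cl2) = 1.1796 mol.
Mass of Cl2 = 1.1796 × 70.90 = 83.631 g.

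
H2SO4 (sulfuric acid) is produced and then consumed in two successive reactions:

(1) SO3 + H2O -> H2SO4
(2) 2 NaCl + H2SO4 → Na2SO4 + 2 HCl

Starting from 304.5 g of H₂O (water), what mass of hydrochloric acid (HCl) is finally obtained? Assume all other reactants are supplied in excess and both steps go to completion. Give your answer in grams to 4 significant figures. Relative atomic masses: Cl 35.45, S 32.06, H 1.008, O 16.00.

M(H2O) = 2(1.008) + 16.00 = 18.016 g/mol.
M(HCl) = 1.008 + 35.45 = 36.458 g/mol.
n(H2O) = 304.50 / 18.016 = 16.902 mol.
Step 1 gives a 1:1 ratio of H2O to H2SO4, so n(H2SO4) = 16.902 mol.
In step 2 the H2SO4:HCl ratio is 1:2, so n(HCl) = 33.803 mol.
Mass of HCl = 33.803 × 36.458 = 1232.4 g.

1232 g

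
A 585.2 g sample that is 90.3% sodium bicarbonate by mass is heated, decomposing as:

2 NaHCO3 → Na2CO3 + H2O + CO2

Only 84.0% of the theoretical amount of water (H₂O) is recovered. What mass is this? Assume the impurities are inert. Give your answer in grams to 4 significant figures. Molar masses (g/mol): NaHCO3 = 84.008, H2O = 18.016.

Pure NaHCO3 available = 585.2 g × 0.903 = 528.44 g.
n(NaHCO3) = 528.44 g / 84.008 g/mol = 6.2903 mol.
From the equation the NaHCO3:H2O mole ratio is 2:1, so n(H2O) = 6.2903 × 1/2 = 3.1452 mol.
Mass of H2O = 3.1452 mol × 18.016 g/mol = 56.663 g.
Actual mass collected = 56.663 g × 0.840 = 47.597 g.

47.60 g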